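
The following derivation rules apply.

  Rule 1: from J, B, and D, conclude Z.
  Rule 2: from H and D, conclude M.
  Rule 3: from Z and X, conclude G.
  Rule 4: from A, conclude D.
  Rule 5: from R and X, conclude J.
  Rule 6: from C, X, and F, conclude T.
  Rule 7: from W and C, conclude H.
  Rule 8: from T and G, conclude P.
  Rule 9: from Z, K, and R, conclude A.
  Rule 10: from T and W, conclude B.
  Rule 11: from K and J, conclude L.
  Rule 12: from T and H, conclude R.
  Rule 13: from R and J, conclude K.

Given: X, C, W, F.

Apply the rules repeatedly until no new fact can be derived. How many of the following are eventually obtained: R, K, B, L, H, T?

6

W and C hold, so H follows (Rule 7).
C, X, and F hold, so T follows (Rule 6).
From T and W, Rule 10 gives B.
T and H hold, so R follows (Rule 12).
R and X hold, so J follows (Rule 5).
R and J hold, so K follows (Rule 13).
K and J hold, so L follows (Rule 11).
R: reached.
K: reached.
B: reached.
L: reached.
H: reached.
T: reached.
All 6 are reached.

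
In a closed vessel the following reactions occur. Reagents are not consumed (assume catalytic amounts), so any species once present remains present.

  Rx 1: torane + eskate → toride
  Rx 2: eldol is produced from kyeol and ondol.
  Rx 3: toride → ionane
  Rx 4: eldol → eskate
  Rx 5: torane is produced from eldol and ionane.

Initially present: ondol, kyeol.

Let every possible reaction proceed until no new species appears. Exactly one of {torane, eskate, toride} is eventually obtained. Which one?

kyeol and ondol present → eldol forms (Rx 2).
eldol present → eskate forms (Rx 4).
toride would need torane and eskate (Rx 1), but torane never forms. torane would need eldol and ionane (Rx 5), but ionane never forms.

eskate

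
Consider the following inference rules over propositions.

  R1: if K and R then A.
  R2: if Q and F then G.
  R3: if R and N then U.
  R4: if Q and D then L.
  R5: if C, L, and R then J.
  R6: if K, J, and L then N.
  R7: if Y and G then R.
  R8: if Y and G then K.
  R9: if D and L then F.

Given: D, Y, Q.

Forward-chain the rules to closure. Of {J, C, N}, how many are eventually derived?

J would need C, L, and R (R5), but C is never established.
No rule produces C, and it is not given.
N would need K, J, and L (R6), but J is never established.
None of the 3 are reached.

0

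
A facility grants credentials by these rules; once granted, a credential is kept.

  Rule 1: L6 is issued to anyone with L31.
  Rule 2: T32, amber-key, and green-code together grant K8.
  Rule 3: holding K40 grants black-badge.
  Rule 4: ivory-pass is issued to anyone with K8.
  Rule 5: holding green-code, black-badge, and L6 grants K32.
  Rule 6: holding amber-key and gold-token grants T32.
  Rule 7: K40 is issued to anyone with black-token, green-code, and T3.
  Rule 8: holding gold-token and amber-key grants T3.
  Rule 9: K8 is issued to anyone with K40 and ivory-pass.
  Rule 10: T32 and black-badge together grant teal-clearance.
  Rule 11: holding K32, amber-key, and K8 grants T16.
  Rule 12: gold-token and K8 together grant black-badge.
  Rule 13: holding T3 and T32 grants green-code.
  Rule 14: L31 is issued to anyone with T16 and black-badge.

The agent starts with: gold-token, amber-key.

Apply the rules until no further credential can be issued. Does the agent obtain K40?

K40 would need black-token, green-code, and T3 (Rule 7), but black-token is never granted.

No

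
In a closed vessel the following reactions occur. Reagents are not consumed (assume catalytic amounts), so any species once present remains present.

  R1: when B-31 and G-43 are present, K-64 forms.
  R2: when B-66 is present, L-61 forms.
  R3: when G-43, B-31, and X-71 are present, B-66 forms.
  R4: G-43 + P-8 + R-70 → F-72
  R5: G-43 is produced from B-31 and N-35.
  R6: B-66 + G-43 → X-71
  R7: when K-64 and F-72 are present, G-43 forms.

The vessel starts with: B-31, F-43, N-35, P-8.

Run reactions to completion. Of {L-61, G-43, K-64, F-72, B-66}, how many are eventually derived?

2

B-31 and N-35 present → G-43 forms (R5).
B-31 and G-43 present → K-64 forms (R1).
L-61 would need B-66 (R2), but B-66 never forms.
G-43: reached.
K-64: reached.
F-72 would need G-43, P-8, and R-70 (R4), but R-70 never forms.
B-66 would need G-43, B-31, and X-71 (R3), but X-71 never forms.
Reached: G-43 and K-64 — 2 of the 5.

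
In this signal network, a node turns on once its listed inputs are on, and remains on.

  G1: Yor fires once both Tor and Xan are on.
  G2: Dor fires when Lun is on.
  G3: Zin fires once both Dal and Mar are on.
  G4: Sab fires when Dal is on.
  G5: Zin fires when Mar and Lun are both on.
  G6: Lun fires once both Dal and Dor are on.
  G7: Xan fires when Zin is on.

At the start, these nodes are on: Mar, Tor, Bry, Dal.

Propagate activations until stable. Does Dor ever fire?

No

Dor would need Lun (G2), but Lun never turns on.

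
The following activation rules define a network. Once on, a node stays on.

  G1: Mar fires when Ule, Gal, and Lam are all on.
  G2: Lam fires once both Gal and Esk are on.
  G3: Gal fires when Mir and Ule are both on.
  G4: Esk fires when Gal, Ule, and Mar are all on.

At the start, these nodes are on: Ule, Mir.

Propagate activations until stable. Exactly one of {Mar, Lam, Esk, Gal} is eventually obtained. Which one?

Gal

G3: Mir and Ule on → Gal on.
Esk would need Gal, Ule, and Mar (G4), but Mar never turns on. Lam would need Gal and Esk (G2), but Esk never turns on. Mar would need Ule, Gal, and Lam (G1), but Lam never turns on.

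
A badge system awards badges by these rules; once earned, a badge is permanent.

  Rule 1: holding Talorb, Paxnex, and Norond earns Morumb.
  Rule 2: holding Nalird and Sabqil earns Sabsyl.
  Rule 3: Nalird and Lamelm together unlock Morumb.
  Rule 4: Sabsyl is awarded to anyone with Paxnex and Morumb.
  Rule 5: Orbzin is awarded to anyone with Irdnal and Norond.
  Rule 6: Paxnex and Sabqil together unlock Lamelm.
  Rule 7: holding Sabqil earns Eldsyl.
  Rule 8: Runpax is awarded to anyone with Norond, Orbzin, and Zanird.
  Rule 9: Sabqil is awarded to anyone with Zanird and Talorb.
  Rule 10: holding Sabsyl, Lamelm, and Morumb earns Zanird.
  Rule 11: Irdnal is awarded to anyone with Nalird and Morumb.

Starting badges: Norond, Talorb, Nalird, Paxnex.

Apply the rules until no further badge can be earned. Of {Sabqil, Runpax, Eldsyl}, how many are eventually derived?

Sabqil would need Zanird and Talorb (Rule 9), but Zanird is never earned.
Runpax would need Norond, Orbzin, and Zanird (Rule 8), but Zanird is never earned.
Eldsyl would need Sabqil (Rule 7), but Sabqil is never earned.
None of the 3 are reached.

0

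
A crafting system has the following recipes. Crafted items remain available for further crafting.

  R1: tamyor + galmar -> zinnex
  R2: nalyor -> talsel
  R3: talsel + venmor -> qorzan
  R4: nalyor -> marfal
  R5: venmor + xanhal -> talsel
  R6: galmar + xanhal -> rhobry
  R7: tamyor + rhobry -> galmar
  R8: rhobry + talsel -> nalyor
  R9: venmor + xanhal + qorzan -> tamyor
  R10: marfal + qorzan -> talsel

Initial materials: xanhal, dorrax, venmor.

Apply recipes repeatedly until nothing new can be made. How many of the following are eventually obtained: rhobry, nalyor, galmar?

0

rhobry would need galmar and xanhal (R6), but galmar is never obtained.
nalyor would need rhobry and talsel (R8), but rhobry is never obtained.
galmar would need tamyor and rhobry (R7), but rhobry is never obtained.
None of the 3 are reached.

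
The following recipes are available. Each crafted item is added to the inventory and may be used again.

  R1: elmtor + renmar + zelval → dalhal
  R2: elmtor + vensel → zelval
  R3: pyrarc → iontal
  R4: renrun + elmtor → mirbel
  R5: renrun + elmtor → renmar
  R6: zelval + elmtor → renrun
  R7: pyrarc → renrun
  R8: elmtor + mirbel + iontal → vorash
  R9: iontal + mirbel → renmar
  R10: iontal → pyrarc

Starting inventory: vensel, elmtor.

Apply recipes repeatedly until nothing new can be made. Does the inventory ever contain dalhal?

elmtor + vensel → zelval (R2).
Using R6, zelval and elmtor make renrun.
renrun + elmtor → renmar (R5).
Using R1, elmtor, renmar, and zelval make dalhal.

Yes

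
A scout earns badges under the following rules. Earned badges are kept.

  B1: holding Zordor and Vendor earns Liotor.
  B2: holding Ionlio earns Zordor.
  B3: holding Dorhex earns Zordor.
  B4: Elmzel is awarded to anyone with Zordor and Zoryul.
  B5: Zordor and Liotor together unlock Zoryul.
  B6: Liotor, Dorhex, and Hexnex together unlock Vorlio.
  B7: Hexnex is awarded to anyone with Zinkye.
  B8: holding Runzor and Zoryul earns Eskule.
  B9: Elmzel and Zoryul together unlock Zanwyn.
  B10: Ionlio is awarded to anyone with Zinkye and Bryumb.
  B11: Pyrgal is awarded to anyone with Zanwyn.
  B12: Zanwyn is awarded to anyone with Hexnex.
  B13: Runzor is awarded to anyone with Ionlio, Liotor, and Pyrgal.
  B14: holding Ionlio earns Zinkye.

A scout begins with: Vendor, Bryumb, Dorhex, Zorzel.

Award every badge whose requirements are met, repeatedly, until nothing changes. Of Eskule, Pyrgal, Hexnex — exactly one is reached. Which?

Pyrgal

With Dorhex, Zordor is earned (B3).
With Zordor and Vendor, Liotor is earned (B1).
With Zordor and Liotor, Zoryul is earned (B5).
With Zordor and Zoryul, Elmzel is earned (B4).
With Elmzel and Zoryul, Zanwyn is earned (B9).
With Zanwyn, Pyrgal is earned (B11).
Eskule would need Runzor and Zoryul (B8), but Runzor is never earned. Hexnex would need Zinkye (B7), but Zinkye is never earned.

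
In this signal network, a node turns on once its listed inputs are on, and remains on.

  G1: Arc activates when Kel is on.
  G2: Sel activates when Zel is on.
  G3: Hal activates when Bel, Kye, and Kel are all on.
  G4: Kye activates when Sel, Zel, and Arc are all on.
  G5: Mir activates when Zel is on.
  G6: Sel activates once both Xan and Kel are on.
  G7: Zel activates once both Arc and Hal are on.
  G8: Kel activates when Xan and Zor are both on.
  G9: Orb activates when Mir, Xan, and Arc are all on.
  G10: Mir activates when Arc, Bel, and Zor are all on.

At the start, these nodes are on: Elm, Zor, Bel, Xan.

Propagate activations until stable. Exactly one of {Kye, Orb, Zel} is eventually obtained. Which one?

Xan and Zor are on, so Kel activates (G8).
Kel is on, so Arc activates (G1).
G10: Arc, Bel, and Zor on → Mir on.
G9: Mir, Xan, and Arc on → Orb on.
Zel would need Arc and Hal (G7), but Hal never turns on. Kye would need Sel, Zel, and Arc (G4), but Zel never turns on.

Orb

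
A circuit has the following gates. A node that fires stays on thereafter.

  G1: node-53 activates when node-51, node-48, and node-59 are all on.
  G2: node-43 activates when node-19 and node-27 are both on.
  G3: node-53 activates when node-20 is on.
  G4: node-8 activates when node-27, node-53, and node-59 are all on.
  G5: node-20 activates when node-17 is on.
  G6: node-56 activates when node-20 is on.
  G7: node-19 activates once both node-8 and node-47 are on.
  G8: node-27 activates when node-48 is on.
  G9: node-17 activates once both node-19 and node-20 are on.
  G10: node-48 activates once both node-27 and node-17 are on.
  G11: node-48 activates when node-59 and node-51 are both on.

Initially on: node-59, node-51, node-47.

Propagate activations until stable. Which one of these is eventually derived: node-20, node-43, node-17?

node-59 and node-51 are on, so node-48 activates (G11).
G8: node-48 on → node-27 on.
node-51, node-48, and node-59 are on, so node-53 activates (G1).
node-27, node-53, and node-59 are on, so node-8 activates (G4).
G7: node-8 and node-47 on → node-19 on.
node-19 and node-27 are on, so node-43 activates (G2).
node-17 would need node-19 and node-20 (G9), but node-20 never turns on. node-20 would need node-17 (G5), but node-17 never turns on.

node-43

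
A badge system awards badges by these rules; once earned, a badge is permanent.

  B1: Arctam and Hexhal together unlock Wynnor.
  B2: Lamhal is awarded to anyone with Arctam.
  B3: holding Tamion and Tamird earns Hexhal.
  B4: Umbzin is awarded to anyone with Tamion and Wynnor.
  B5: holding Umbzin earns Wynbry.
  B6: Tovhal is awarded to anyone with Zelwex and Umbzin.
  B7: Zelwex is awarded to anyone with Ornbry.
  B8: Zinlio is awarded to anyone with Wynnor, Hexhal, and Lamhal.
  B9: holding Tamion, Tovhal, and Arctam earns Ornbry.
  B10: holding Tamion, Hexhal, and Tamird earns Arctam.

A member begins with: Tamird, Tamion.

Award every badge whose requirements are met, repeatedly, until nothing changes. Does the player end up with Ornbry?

No

Ornbry would need Tamion, Tovhal, and Arctam (B9), but Tovhal is never earned.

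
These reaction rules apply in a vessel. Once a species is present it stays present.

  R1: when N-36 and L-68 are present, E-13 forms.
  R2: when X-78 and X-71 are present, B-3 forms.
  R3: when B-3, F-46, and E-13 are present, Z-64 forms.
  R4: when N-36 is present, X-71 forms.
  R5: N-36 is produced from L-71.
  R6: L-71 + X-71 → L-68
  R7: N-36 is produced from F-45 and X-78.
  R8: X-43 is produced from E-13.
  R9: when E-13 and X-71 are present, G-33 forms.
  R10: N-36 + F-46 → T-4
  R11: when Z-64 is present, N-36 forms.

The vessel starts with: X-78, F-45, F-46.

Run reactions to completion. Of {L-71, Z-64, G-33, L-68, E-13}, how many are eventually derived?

No rule produces L-71, and it is not given.
Z-64 would need B-3, F-46, and E-13 (R3), but E-13 never forms.
G-33 would need E-13 and X-71 (R9), but E-13 never forms.
L-68 would need L-71 and X-71 (R6), but L-71 never forms.
E-13 would need N-36 and L-68 (R1), but L-68 never forms.
None of the 5 are reached.

0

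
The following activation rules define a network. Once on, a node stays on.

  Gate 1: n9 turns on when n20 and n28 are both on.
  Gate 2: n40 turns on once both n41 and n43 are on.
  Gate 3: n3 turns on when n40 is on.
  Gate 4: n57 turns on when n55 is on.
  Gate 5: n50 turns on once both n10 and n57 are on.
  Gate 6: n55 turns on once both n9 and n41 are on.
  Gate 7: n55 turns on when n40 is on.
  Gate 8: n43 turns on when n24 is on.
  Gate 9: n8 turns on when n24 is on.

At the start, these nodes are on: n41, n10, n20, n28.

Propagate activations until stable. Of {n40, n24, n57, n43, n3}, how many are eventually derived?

n20 and n28 are on, so n9 turns on (Gate 1).
n9 and n41 are on, so n55 turns on (Gate 6).
n55 is on, so n57 turns on (Gate 4).
n40 would need n41 and n43 (Gate 2), but n43 never turns on.
No rule produces n24, and it is not given.
n57: reached.
n43 would need n24 (Gate 8), but n24 never turns on.
n3 would need n40 (Gate 3), but n40 never turns on.
Reached: n57 — 1 of the 5.

1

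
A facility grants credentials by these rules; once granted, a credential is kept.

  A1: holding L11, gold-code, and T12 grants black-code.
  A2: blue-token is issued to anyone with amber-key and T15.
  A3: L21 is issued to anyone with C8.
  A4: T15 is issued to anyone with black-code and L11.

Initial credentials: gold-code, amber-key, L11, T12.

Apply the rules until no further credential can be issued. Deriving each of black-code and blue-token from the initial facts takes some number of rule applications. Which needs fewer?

black-code: Holding L11, gold-code, and T12 grants black-code (A1). [1 rule application]
blue-token: Holding L11, gold-code, and T12 grants black-code (A1). Holding black-code and L11 grants T15 (A4). Holding amber-key and T15 grants blue-token (A2). [3 rule applications]
black-code needs fewer.

black-code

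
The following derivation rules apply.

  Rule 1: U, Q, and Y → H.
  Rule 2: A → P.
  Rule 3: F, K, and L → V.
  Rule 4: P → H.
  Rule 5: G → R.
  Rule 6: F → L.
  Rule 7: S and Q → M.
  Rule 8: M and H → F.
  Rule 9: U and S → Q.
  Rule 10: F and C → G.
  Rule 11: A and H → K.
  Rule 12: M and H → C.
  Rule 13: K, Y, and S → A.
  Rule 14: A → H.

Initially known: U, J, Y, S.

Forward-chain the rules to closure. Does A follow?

No

A would need K, Y, and S (Rule 13), but K is never established.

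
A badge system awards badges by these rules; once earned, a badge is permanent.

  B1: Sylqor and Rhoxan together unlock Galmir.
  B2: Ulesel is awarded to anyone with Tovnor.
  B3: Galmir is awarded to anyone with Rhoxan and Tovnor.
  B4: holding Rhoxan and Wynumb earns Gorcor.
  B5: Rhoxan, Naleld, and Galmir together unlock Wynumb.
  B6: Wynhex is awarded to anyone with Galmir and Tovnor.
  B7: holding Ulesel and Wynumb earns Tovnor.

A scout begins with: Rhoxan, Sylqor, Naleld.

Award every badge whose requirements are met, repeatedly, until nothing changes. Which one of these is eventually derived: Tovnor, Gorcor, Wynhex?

With Sylqor and Rhoxan, Galmir is earned (B1).
With Rhoxan, Naleld, and Galmir, Wynumb is earned (B5).
With Rhoxan and Wynumb, Gorcor is earned (B4).
Wynhex would need Galmir and Tovnor (B6), but Tovnor is never earned. Tovnor would need Ulesel and Wynumb (B7), but Ulesel is never earned.

Gorcor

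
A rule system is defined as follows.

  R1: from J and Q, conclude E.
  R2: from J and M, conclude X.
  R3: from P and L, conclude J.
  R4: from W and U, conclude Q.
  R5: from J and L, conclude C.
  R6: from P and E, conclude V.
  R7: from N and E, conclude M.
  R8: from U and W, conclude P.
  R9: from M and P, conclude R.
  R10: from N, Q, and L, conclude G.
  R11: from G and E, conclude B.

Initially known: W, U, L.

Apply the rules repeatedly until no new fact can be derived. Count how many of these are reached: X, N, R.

0

X would need J and M (R2), but M is never established.
No rule produces N, and it is not given.
R would need M and P (R9), but M is never established.
None of the 3 are reached.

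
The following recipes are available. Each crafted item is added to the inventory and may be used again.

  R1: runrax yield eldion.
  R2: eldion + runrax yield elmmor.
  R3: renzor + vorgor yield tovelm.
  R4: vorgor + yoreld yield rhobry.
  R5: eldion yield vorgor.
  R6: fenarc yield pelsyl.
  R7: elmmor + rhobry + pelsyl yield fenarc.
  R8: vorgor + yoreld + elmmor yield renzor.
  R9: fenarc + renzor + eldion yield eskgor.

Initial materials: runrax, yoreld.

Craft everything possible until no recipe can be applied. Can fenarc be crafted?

No

fenarc would need elmmor, rhobry, and pelsyl (R7), but pelsyl is never obtained.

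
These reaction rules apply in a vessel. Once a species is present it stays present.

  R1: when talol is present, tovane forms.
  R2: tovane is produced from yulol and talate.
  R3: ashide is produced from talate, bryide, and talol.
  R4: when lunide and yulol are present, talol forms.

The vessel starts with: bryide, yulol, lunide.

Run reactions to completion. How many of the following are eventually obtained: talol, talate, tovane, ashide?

2

lunide and yulol present → talol forms (R4).
talol present → tovane forms (R1).
talol: reached.
No rule produces talate, and it is not given.
tovane: reached.
ashide would need talate, bryide, and talol (R3), but talate never forms.
Reached: talol and tovane — 2 of the 4.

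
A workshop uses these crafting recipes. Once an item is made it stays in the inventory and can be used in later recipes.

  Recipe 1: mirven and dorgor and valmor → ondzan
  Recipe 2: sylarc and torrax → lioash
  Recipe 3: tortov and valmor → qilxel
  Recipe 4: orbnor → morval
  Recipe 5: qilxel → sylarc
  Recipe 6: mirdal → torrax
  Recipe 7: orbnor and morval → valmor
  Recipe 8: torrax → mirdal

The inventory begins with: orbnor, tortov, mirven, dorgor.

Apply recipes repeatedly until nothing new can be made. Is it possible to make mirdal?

mirdal would need torrax (Recipe 8), but torrax is never obtained.

No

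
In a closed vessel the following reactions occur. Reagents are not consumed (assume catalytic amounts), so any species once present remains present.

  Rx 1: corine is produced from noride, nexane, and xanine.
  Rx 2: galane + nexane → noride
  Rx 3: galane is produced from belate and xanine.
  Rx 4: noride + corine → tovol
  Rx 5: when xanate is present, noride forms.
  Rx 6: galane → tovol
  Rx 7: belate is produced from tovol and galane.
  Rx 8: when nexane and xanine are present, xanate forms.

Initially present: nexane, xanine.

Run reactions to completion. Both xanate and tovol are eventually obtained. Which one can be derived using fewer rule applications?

xanate

xanate: nexane and xanine present → xanate forms (Rx 8). [1 rule application]
tovol: nexane and xanine present → xanate forms (Rx 8). xanate present → noride forms (Rx 5). noride, nexane, and xanine present → corine forms (Rx 1). noride and corine present → tovol forms (Rx 4). [4 rule applications]
xanate needs fewer.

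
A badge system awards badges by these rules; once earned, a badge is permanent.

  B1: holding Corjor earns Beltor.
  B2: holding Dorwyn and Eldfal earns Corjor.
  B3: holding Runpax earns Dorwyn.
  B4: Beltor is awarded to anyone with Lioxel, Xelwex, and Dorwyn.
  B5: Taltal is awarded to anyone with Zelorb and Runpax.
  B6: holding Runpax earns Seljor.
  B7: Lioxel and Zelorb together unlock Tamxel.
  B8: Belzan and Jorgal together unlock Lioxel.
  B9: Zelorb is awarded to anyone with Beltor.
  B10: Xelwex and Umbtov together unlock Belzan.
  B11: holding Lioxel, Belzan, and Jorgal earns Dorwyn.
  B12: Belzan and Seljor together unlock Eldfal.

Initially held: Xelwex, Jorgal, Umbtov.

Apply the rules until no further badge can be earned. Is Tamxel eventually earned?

Yes

With Xelwex and Umbtov, Belzan is earned (B10).
With Belzan and Jorgal, Lioxel is earned (B8).
With Lioxel, Belzan, and Jorgal, Dorwyn is earned (B11).
With Lioxel, Xelwex, and Dorwyn, Beltor is earned (B4).
With Beltor, Zelorb is earned (B9).
With Lioxel and Zelorb, Tamxel is earned (B7).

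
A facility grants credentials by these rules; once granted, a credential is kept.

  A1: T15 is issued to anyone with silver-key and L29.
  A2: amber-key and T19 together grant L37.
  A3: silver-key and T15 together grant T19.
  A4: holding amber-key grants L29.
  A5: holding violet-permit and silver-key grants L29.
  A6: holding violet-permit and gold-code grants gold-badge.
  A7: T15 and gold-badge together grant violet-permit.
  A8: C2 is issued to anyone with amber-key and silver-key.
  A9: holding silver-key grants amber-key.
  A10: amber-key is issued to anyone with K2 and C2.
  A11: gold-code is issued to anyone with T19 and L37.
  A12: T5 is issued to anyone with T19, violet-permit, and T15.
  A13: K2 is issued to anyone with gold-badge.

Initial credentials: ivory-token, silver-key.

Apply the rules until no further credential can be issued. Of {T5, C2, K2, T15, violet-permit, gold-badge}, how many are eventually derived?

2

Holding silver-key grants amber-key (A9).
Holding amber-key and silver-key grants C2 (A8).
Holding amber-key grants L29 (A4).
Holding silver-key and L29 grants T15 (A1).
T5 would need T19, violet-permit, and T15 (A12), but violet-permit is never granted.
C2: reached.
K2 would need gold-badge (A13), but gold-badge is never granted.
T15: reached.
violet-permit would need T15 and gold-badge (A7), but gold-badge is never granted.
gold-badge would need violet-permit and gold-code (A6), but violet-permit is never granted.
Reached: C2 and T15 — 2 of the 6.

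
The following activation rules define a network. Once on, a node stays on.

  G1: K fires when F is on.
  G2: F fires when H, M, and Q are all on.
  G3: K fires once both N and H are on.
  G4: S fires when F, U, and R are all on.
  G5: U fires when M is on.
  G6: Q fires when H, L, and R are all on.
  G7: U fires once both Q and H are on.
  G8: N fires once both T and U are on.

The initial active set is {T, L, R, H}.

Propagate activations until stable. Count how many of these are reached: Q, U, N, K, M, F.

4

H, L, and R are on, so Q fires (G6).
G7: Q and H on → U on.
T and U are on, so N fires (G8).
N and H are on, so K fires (G3).
Q: reached.
U: reached.
N: reached.
K: reached.
No rule produces M, and it is not given.
F would need H, M, and Q (G2), but M never turns on.
Reached: Q, U, N, and K — 4 of the 6.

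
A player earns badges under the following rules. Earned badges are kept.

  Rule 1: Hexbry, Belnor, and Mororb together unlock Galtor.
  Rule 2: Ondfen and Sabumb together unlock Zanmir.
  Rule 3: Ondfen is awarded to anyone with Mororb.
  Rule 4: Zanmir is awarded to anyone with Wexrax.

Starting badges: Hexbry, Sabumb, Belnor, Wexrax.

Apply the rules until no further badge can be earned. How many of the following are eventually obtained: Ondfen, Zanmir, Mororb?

1

With Wexrax, Zanmir is earned (Rule 4).
Ondfen would need Mororb (Rule 3), but Mororb is never earned.
Zanmir: reached.
No rule produces Mororb, and it is not given.
Reached: Zanmir — 1 of the 3.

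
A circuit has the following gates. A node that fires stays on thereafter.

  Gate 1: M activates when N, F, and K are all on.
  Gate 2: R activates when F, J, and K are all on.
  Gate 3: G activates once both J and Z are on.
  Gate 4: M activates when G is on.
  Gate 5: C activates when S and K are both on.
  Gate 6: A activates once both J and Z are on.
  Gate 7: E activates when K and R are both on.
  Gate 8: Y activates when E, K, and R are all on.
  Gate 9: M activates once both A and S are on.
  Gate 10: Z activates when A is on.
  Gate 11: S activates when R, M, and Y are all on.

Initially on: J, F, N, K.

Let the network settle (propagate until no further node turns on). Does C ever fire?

Yes

F, J, and K are on, so R activates (Gate 2).
Gate 1: N, F, and K on → M on.
Gate 7: K and R on → E on.
E, K, and R are on, so Y activates (Gate 8).
R, M, and Y are on, so S activates (Gate 11).
S and K are on, so C activates (Gate 5).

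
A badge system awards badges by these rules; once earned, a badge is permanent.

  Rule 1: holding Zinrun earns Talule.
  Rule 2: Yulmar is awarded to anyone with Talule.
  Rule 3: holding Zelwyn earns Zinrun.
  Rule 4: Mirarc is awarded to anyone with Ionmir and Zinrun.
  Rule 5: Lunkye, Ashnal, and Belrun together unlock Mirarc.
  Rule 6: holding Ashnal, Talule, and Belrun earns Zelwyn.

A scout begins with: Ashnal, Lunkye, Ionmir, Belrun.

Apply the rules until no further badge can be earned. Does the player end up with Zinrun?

No

Zinrun would need Zelwyn (Rule 3), but Zelwyn is never earned.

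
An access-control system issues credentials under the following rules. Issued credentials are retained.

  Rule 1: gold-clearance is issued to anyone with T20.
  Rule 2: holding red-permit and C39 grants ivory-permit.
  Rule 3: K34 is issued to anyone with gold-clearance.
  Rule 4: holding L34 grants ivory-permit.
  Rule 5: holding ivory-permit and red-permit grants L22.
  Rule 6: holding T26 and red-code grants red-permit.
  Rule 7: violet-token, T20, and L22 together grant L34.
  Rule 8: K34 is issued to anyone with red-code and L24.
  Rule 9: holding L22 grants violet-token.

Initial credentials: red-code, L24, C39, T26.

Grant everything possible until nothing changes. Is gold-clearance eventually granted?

No

gold-clearance would need T20 (Rule 1), but T20 is never granted.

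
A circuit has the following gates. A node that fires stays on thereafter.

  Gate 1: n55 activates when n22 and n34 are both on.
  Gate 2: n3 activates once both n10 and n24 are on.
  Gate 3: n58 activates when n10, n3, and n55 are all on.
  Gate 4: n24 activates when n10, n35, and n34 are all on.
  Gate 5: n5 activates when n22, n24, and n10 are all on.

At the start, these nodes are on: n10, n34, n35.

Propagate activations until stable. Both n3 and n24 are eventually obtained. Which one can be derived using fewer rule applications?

n24: n10, n35, and n34 are on, so n24 activates (Gate 4). [1 rule application]
n3: n10, n35, and n34 are on, so n24 activates (Gate 4). n10 and n24 are on, so n3 activates (Gate 2). [2 rule applications]
n24 needs fewer.

n24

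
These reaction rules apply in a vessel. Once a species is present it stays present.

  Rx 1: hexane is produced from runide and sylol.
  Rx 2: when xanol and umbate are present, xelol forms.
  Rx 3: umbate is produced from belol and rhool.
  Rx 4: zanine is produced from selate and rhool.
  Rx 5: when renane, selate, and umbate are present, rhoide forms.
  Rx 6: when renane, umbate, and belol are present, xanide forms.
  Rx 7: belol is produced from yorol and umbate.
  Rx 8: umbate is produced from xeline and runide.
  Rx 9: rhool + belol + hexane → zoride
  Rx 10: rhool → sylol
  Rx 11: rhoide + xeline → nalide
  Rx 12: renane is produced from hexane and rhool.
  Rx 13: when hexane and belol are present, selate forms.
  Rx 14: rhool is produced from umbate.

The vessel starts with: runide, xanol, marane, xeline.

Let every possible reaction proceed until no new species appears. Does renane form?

Yes

xeline and runide present → umbate forms (Rx 8).
umbate present → rhool forms (Rx 14).
rhool present → sylol forms (Rx 10).
runide and sylol present → hexane forms (Rx 1).
hexane and rhool present → renane forms (Rx 12).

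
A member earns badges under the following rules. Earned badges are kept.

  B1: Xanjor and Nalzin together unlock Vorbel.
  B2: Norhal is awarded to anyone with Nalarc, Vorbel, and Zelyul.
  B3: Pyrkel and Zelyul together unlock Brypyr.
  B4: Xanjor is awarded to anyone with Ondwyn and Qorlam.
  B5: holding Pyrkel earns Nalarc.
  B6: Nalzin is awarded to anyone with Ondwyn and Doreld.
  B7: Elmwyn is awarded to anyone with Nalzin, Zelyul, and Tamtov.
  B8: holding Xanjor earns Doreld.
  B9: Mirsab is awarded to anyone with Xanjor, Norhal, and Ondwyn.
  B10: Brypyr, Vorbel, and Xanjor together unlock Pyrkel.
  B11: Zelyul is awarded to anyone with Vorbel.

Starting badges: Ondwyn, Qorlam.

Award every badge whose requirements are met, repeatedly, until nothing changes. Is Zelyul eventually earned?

With Ondwyn and Qorlam, Xanjor is earned (B4).
With Xanjor, Doreld is earned (B8).
With Ondwyn and Doreld, Nalzin is earned (B6).
With Xanjor and Nalzin, Vorbel is earned (B1).
With Vorbel, Zelyul is earned (B11).

Yes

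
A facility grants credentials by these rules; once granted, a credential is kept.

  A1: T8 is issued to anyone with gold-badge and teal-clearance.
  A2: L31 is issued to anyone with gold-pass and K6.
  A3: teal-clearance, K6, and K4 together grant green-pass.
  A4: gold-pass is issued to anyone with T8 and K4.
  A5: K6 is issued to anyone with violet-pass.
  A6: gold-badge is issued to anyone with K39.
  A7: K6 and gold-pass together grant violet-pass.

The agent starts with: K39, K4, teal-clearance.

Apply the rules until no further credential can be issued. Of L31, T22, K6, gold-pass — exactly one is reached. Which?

gold-pass

Holding K39 grants gold-badge (A6).
Holding gold-badge and teal-clearance grants T8 (A1).
Holding T8 and K4 grants gold-pass (A4).
No rule produces T22, and it is not given. K6 would need violet-pass (A5), but violet-pass is never granted. L31 would need gold-pass and K6 (A2), but K6 is never granted.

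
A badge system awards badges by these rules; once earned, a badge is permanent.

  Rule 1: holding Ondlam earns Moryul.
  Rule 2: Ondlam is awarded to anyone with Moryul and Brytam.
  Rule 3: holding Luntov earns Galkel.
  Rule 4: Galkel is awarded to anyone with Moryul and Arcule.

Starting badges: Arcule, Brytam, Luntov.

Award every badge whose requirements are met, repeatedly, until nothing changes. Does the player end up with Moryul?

Moryul would need Ondlam (Rule 1), but Ondlam is never earned.

No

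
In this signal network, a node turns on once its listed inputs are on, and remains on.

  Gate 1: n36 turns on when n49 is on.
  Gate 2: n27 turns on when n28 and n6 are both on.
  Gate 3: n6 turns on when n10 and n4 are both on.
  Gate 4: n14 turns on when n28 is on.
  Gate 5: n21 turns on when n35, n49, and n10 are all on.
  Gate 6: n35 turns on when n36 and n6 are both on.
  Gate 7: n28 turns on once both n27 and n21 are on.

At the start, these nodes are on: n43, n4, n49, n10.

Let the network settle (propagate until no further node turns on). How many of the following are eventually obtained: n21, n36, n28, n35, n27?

3

Gate 3: n10 and n4 on → n6 on.
Gate 1: n49 on → n36 on.
n36 and n6 are on, so n35 turns on (Gate 6).
Gate 5: n35, n49, and n10 on → n21 on.
n21: reached.
n36: reached.
n28 would need n27 and n21 (Gate 7), but n27 never turns on.
n35: reached.
n27 would need n28 and n6 (Gate 2), but n28 never turns on.
Reached: n21, n36, and n35 — 3 of the 5.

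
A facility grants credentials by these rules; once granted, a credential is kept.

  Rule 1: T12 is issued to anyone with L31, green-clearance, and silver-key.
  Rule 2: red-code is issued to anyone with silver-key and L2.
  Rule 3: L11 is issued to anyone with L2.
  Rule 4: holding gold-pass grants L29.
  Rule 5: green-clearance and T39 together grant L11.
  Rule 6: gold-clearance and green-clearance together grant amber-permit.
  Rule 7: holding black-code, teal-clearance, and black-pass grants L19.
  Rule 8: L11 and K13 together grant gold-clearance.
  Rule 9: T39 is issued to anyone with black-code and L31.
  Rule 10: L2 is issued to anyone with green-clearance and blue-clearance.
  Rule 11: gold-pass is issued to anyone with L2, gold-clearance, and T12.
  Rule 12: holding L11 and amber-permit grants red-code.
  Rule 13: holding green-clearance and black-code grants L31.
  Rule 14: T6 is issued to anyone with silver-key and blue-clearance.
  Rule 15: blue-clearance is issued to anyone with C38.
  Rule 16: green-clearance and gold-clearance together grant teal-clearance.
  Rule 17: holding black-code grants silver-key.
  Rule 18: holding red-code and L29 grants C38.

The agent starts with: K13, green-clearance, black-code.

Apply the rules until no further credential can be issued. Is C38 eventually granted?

No

C38 would need red-code and L29 (Rule 18), but L29 is never granted.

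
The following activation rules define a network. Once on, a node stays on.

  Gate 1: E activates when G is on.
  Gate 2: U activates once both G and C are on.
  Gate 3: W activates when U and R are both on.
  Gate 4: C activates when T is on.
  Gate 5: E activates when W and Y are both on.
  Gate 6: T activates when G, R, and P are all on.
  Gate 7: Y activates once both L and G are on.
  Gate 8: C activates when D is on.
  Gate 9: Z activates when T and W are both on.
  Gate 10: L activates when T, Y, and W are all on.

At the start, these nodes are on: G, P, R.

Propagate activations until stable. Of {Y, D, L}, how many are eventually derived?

0

Y would need L and G (Gate 7), but L never turns on.
No rule produces D, and it is not given.
L would need T, Y, and W (Gate 10), but Y never turns on.
None of the 3 are reached.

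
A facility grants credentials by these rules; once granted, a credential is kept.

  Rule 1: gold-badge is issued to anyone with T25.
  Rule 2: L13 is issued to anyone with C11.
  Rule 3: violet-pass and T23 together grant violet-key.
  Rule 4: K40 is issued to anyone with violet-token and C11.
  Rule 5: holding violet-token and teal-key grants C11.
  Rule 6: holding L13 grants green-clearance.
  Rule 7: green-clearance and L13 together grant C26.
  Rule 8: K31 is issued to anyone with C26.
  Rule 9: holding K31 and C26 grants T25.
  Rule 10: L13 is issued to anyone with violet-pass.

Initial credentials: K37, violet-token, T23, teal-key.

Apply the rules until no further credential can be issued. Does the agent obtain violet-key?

violet-key would need violet-pass and T23 (Rule 3), but violet-pass is never granted.

No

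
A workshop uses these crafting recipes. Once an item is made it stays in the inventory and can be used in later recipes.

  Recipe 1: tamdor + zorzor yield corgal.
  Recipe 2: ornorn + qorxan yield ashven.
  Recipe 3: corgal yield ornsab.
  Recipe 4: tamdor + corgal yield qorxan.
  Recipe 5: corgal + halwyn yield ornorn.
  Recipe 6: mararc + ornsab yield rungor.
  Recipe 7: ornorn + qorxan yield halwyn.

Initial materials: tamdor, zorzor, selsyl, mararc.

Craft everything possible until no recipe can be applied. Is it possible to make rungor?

Yes

Using Recipe 1, tamdor and zorzor make corgal.
Using Recipe 3, corgal makes ornsab.
mararc + ornsab → rungor (Recipe 6).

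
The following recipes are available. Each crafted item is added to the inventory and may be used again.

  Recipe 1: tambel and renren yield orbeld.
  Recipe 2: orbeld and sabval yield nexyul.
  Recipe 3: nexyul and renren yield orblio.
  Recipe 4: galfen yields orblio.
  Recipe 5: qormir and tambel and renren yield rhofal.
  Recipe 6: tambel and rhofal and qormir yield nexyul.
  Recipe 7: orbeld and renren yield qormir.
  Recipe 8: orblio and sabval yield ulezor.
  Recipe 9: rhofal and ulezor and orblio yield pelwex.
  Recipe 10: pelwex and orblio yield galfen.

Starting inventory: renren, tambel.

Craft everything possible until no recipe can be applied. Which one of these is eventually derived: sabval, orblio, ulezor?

Using Recipe 1, tambel and renren make orbeld.
orbeld and renren → qormir (Recipe 7).
qormir and tambel and renren → rhofal (Recipe 5).
Using Recipe 6, tambel, rhofal, and qormir make nexyul.
nexyul and renren → orblio (Recipe 3).
No rule produces sabval, and it is not given. ulezor would need orblio and sabval (Recipe 8), but sabval is never obtained.

orblio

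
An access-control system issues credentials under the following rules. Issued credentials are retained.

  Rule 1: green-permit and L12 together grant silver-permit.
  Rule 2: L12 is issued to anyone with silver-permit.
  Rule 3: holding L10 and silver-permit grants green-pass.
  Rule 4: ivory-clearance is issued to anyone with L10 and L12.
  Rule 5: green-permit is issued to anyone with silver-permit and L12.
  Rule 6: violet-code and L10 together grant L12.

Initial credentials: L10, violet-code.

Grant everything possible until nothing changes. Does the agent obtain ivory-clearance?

Holding violet-code and L10 grants L12 (Rule 6).
Holding L10 and L12 grants ivory-clearance (Rule 4).

Yes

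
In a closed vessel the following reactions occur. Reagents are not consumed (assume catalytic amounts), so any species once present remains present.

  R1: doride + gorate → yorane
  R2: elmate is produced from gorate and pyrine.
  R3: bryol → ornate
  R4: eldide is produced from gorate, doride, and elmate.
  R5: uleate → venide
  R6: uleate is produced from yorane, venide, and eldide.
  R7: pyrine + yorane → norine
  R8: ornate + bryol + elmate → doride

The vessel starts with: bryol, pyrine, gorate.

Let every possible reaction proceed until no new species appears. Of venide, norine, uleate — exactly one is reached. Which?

norine

bryol present → ornate forms (R3).
gorate and pyrine present → elmate forms (R2).
ornate, bryol, and elmate present → doride forms (R8).
doride and gorate present → yorane forms (R1).
pyrine and yorane present → norine forms (R7).
venide would need uleate (R5), but uleate never forms. uleate would need yorane, venide, and eldide (R6), but venide never forms.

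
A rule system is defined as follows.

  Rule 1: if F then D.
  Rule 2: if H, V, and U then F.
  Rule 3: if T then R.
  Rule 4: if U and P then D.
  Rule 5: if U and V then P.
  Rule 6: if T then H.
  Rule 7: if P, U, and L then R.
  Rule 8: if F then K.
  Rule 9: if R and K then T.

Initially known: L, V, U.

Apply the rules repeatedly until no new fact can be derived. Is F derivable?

No

F would need H, V, and U (Rule 2), but H is never established.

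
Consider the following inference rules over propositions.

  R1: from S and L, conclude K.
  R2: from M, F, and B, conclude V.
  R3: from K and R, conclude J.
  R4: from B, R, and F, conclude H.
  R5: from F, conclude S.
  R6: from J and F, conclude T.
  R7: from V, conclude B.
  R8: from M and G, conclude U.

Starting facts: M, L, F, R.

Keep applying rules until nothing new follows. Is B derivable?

No

B would need V (R7), but V is never established.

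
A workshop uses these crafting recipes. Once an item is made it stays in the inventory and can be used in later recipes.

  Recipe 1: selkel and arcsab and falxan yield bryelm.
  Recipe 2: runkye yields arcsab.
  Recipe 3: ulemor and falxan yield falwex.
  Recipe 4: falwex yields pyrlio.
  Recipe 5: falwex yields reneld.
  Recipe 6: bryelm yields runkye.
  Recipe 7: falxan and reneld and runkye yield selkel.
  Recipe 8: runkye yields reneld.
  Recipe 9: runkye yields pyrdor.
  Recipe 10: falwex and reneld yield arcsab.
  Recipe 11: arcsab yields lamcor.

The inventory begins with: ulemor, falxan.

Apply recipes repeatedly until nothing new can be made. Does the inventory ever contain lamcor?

Using Recipe 3, ulemor and falxan make falwex.
falwex → reneld (Recipe 5).
falwex and reneld → arcsab (Recipe 10).
arcsab → lamcor (Recipe 11).

Yes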